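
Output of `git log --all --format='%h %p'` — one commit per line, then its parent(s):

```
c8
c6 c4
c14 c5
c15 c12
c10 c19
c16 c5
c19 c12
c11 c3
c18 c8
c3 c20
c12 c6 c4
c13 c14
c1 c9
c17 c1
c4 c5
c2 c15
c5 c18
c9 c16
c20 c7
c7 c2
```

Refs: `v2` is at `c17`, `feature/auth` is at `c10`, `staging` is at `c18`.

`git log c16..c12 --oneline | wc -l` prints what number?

Reachable from c12: {c12, c18, c4, c5, c6, c8}.
Reachable from c16: {c16, c18, c5, c8}.
In c12's history but not c16's: {c12, c4, c6} — 3 commits.

3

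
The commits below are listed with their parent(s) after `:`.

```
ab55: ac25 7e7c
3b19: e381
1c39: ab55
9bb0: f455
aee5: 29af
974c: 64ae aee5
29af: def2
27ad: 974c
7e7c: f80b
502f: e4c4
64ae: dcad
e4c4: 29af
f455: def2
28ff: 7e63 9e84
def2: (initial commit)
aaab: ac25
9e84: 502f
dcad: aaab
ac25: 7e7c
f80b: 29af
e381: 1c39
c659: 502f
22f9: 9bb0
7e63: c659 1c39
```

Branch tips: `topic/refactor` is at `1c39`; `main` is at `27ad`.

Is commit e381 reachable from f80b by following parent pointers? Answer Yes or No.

Ancestors of f80b: {29af, def2, f80b}.
e381 is not in that set, so it is not an ancestor of f80b.

No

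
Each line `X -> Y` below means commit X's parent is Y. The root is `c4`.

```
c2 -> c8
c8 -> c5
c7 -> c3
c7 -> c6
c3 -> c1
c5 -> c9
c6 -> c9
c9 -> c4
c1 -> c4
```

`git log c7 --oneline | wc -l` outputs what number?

6

Walking parent pointers from c7: reachable set = {c1, c3, c4, c6, c7, c9}.
That is 6 commits.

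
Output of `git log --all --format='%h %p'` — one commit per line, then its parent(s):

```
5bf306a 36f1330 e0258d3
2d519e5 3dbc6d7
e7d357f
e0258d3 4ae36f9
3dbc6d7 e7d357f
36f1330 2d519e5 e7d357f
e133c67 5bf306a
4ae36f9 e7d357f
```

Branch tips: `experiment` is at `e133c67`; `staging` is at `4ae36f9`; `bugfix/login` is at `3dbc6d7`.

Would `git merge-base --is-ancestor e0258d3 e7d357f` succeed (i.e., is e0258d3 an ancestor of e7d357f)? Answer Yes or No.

No

Ancestors of e7d357f: {e7d357f}.
e0258d3 is not in that set, so it is not an ancestor of e7d357f.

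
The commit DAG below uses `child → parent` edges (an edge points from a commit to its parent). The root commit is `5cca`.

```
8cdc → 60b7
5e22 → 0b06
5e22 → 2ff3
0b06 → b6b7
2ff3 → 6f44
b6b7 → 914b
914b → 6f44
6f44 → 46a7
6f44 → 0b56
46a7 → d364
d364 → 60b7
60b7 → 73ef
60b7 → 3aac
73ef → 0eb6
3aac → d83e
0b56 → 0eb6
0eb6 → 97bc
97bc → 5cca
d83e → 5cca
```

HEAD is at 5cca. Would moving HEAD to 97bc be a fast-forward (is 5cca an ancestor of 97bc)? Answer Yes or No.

A fast-forward from 5cca to 97bc is possible iff 5cca is an ancestor of 97bc.
Ancestors of 97bc: {5cca, 97bc}.
5cca is among them, so fast-forward is possible.

Yes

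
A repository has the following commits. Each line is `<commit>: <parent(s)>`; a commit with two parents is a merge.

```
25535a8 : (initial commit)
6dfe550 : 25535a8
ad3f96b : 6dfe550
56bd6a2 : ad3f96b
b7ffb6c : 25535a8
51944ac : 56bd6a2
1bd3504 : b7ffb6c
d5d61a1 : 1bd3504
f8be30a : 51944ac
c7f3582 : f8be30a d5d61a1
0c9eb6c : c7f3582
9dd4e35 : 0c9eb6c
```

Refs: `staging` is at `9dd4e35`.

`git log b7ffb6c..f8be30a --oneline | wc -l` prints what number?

Reachable from f8be30a: {25535a8, 51944ac, 56bd6a2, 6dfe550, ad3f96b, f8be30a}.
Reachable from b7ffb6c: {25535a8, b7ffb6c}.
In f8be30a's history but not b7ffb6c's: {51944ac, 56bd6a2, 6dfe550, ad3f96b, f8be30a} — 5 commits.

5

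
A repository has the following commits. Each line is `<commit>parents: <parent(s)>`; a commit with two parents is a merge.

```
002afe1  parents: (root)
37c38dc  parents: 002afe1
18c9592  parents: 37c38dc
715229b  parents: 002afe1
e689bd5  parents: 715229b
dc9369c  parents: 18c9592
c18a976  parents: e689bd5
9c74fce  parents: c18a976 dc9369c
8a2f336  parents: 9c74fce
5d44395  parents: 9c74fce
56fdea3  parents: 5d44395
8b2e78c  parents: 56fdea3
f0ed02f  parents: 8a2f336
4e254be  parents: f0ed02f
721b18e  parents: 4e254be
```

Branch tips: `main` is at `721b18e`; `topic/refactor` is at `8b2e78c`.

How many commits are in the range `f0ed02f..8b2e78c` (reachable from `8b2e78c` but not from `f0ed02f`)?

Reachable from 8b2e78c: {002afe1, 18c9592, 37c38dc, 56fdea3, 5d44395, 715229b, 8b2e78c, 9c74fce, c18a976, dc9369c, e689bd5}.
Reachable from f0ed02f: {002afe1, 18c9592, 37c38dc, 715229b, 8a2f336, 9c74fce, c18a976, dc9369c, e689bd5, f0ed02f}.
In 8b2e78c's history but not f0ed02f's: {56fdea3, 5d44395, 8b2e78c} — 3 commits.

3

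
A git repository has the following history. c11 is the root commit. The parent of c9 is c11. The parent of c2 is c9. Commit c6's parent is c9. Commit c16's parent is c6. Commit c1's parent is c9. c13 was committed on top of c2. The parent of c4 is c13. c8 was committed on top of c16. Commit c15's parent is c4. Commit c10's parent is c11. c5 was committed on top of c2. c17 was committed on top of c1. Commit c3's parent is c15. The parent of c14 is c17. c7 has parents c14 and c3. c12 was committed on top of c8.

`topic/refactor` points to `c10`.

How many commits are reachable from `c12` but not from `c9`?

4

Reachable from c12: {c11, c12, c16, c6, c8, c9}.
Reachable from c9: {c11, c9}.
In c12's history but not c9's: {c12, c16, c6, c8} — 4 commits.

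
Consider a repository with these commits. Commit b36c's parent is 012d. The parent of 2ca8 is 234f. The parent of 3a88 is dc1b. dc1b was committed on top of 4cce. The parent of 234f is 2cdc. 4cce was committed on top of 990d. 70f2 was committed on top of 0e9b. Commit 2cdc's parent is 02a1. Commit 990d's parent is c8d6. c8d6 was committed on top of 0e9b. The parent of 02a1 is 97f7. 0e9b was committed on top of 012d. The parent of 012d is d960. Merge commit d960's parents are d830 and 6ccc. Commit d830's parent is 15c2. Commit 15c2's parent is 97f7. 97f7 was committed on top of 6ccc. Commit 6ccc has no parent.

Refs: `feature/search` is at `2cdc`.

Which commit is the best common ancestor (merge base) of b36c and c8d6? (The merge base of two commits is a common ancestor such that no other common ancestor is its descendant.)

Ancestors of b36c: {012d, 15c2, 6ccc, 97f7, b36c, d830, d960}.
Ancestors of c8d6: {012d, 0e9b, 15c2, 6ccc, 97f7, c8d6, d830, d960}.
Common ancestors: {012d, 15c2, 6ccc, 97f7, d830, d960}.
Among these, 012d is not an ancestor of any other common ancestor — it is the merge base.

012d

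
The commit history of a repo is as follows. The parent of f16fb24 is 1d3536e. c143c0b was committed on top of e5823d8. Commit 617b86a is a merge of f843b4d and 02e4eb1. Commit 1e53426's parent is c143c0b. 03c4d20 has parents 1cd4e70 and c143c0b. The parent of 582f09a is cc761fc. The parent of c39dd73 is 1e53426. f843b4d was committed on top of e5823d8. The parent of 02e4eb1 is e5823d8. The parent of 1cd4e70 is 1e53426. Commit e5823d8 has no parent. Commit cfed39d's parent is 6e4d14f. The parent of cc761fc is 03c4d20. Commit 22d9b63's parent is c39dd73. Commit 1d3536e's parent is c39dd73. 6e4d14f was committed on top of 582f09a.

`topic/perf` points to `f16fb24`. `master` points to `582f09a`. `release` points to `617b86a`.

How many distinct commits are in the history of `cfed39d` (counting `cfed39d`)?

9

Walking parent pointers from cfed39d: reachable set = {03c4d20, 1cd4e70, 1e53426, 582f09a, 6e4d14f, c143c0b, cc761fc, cfed39d, e5823d8}.
That is 9 commits.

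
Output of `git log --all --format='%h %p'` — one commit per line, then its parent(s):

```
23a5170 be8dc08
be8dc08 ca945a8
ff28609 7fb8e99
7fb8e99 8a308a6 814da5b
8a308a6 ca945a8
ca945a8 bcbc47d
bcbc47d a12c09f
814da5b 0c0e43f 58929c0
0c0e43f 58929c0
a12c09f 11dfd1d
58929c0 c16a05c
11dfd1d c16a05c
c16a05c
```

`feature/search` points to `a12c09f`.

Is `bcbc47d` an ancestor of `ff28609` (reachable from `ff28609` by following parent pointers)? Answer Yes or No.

Ancestors of ff28609 (commits reachable by following parents): {0c0e43f, 11dfd1d, 58929c0, 7fb8e99, 814da5b, 8a308a6, a12c09f, bcbc47d, c16a05c, ca945a8, ff28609}.
bcbc47d is in that set, so it is an ancestor of ff28609.

Yes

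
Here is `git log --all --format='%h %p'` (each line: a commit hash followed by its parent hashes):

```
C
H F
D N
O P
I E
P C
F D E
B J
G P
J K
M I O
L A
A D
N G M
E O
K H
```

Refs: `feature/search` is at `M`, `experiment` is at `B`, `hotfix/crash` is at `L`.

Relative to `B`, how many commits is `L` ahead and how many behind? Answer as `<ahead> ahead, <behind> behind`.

Reachable from L: {A, C, D, E, G, I, L, M, N, O, P}.
Reachable from B: {B, C, D, E, F, G, H, I, J, K, M, N, O, P}.
Only in L's history (ahead): {A, L} — 2.
Only in B's history (behind): {B, F, H, J, K} — 5.

2 ahead, 5 behind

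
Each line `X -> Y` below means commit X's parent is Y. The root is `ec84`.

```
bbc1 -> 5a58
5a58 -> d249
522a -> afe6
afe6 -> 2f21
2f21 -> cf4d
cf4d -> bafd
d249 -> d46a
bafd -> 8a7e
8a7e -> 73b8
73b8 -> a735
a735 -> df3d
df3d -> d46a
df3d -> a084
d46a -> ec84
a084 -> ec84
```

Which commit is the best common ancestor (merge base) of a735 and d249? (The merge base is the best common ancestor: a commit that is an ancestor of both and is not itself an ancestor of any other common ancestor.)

d46a

Ancestors of a735: {a084, a735, d46a, df3d, ec84}.
Ancestors of d249: {d249, d46a, ec84}.
Common ancestors: {d46a, ec84}.
Among these, d46a is not an ancestor of any other common ancestor — it is the merge base.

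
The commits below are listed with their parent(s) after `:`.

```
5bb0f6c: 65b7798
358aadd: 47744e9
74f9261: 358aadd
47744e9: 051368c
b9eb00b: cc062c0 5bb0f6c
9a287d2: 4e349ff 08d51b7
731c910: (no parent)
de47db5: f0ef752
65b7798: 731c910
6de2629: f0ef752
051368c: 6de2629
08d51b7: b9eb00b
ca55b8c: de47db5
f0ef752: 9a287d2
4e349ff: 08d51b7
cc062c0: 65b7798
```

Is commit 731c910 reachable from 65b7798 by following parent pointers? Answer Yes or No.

Yes

Ancestors of 65b7798 (commits reachable by following parents): {65b7798, 731c910}.
731c910 is in that set, so it is an ancestor of 65b7798.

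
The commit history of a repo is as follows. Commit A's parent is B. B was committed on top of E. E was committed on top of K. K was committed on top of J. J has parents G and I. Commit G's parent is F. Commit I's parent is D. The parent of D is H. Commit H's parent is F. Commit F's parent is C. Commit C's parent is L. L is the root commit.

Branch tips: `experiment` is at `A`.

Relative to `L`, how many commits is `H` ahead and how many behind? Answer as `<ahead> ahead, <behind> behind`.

3 ahead, 0 behind

Reachable from H: {C, F, H, L}.
Reachable from L: {L}.
Only in H's history (ahead): {C, F, H} — 3.
Only in L's history (behind): {} — 0.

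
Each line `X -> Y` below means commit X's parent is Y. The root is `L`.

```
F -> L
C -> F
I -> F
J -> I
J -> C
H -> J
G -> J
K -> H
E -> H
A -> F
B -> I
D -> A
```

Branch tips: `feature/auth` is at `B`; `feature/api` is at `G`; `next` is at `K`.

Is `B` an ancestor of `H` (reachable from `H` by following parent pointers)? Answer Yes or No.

Ancestors of H: {C, F, H, I, J, L}.
B is not in that set, so it is not an ancestor of H.

No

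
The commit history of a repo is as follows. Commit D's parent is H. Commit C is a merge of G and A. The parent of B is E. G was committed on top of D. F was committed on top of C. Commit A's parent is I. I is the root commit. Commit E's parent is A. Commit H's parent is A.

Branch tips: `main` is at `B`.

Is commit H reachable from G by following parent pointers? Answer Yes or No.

Ancestors of G (commits reachable by following parents): {A, D, G, H, I}.
H is in that set, so it is an ancestor of G.

Yes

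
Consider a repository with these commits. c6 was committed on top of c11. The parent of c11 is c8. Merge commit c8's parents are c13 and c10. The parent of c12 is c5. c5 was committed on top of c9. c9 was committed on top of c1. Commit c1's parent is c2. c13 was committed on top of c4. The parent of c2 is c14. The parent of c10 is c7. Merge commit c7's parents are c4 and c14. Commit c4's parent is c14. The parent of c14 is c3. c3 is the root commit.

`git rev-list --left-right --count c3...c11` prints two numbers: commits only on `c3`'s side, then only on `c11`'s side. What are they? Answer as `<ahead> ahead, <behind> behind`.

Reachable from c3: {c3}.
Reachable from c11: {c10, c11, c13, c14, c3, c4, c7, c8}.
Only in c3's history (ahead): {} — 0.
Only in c11's history (behind): {c10, c11, c13, c14, c4, c7, c8} — 7.

0 ahead, 7 behind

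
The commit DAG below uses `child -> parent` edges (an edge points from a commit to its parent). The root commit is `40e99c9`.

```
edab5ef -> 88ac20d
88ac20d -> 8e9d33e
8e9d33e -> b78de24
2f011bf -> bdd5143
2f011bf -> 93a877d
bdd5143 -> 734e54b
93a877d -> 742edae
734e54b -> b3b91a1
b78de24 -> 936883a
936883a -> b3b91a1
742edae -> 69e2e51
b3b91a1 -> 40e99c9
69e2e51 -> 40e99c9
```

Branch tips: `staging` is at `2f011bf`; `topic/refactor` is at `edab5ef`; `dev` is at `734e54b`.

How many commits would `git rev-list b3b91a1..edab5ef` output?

Reachable from edab5ef: {40e99c9, 88ac20d, 8e9d33e, 936883a, b3b91a1, b78de24, edab5ef}.
Reachable from b3b91a1: {40e99c9, b3b91a1}.
In edab5ef's history but not b3b91a1's: {88ac20d, 8e9d33e, 936883a, b78de24, edab5ef} — 5 commits.

5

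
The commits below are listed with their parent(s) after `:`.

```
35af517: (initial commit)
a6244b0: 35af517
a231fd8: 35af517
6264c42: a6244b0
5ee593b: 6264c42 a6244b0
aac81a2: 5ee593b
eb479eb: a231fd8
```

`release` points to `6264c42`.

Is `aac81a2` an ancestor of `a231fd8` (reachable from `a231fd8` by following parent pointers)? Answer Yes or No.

No

Ancestors of a231fd8: {35af517, a231fd8}.
aac81a2 is not in that set, so it is not an ancestor of a231fd8.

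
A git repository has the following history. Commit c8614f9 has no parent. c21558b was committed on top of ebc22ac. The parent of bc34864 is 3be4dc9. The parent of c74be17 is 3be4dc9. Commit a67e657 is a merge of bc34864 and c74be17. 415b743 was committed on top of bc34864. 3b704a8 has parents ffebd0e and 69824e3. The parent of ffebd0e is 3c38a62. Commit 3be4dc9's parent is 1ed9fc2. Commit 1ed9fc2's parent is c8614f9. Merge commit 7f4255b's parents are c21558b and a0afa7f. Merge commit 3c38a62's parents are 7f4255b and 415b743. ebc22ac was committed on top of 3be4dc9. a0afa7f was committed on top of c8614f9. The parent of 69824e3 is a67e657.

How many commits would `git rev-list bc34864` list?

4

Walking parent pointers from bc34864: reachable set = {1ed9fc2, 3be4dc9, bc34864, c8614f9}.
That is 4 commits.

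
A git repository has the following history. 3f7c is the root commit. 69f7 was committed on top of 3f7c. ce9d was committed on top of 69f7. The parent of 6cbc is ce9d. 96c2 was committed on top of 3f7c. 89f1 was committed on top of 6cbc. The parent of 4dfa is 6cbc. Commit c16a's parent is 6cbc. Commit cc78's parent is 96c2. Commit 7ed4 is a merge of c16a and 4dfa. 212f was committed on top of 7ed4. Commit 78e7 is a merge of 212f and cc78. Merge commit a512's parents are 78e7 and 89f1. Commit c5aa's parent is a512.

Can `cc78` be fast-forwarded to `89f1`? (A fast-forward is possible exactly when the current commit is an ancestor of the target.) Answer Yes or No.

No

A fast-forward from cc78 to 89f1 is possible iff cc78 is an ancestor of 89f1.
Ancestors of 89f1: {3f7c, 69f7, 6cbc, 89f1, ce9d}.
cc78 is not among them, so fast-forward is not possible.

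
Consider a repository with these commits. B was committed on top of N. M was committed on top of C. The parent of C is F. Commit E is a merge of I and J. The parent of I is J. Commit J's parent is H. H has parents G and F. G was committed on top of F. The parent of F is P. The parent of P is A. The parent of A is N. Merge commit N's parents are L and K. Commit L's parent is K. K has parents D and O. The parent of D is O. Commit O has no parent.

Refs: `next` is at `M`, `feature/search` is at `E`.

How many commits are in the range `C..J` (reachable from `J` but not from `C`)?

3

Reachable from J: {A, D, F, G, H, J, K, L, N, O, P}.
Reachable from C: {A, C, D, F, K, L, N, O, P}.
In J's history but not C's: {G, H, J} — 3 commits.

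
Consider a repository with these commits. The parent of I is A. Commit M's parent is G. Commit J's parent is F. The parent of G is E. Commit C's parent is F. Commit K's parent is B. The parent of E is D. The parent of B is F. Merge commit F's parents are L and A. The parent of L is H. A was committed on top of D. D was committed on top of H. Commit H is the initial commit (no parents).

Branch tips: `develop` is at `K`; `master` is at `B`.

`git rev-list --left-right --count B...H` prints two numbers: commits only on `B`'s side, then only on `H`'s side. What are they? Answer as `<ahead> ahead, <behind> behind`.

5 ahead, 0 behind

Reachable from B: {A, B, D, F, H, L}.
Reachable from H: {H}.
Only in B's history (ahead): {A, B, D, F, L} — 5.
Only in H's history (behind): {} — 0.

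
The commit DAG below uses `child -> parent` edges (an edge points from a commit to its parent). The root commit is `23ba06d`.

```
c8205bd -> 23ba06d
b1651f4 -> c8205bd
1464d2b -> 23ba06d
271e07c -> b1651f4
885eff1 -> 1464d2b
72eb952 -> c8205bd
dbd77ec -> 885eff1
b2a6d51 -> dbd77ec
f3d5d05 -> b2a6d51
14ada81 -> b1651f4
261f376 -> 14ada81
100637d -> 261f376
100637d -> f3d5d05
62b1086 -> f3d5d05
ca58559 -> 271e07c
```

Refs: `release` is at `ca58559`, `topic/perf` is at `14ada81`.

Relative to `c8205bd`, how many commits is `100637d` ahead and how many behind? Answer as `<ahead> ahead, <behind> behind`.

9 ahead, 0 behind

Reachable from 100637d: {100637d, 1464d2b, 14ada81, 23ba06d, 261f376, 885eff1, b1651f4, b2a6d51, c8205bd, dbd77ec, f3d5d05}.
Reachable from c8205bd: {23ba06d, c8205bd}.
Only in 100637d's history (ahead): {100637d, 1464d2b, 14ada81, 261f376, 885eff1, b1651f4, b2a6d51, dbd77ec, f3d5d05} — 9.
Only in c8205bd's history (behind): {} — 0.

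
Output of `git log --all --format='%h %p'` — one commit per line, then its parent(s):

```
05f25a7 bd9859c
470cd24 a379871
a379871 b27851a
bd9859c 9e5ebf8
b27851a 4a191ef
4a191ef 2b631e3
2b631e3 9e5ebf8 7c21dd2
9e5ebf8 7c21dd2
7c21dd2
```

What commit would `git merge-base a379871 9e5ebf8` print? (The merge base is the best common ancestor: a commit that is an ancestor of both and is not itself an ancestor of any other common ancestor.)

9e5ebf8

Ancestors of a379871: {2b631e3, 4a191ef, 7c21dd2, 9e5ebf8, a379871, b27851a}.
Ancestors of 9e5ebf8: {7c21dd2, 9e5ebf8}.
Common ancestors: {7c21dd2, 9e5ebf8}.
Among these, 9e5ebf8 is not an ancestor of any other common ancestor — it is the merge base.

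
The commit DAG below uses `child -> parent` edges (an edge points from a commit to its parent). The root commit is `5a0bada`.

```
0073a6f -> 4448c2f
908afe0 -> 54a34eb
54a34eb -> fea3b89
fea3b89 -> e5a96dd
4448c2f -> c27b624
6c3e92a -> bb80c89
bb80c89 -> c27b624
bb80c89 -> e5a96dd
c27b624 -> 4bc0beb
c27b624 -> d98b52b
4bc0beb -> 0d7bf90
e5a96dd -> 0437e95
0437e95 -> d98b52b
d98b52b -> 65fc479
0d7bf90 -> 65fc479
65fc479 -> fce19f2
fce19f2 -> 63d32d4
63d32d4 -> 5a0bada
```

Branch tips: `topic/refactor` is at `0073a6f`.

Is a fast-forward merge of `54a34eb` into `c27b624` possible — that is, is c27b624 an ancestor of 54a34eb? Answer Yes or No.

A fast-forward from c27b624 to 54a34eb is possible iff c27b624 is an ancestor of 54a34eb.
Ancestors of 54a34eb: {0437e95, 54a34eb, 5a0bada, 63d32d4, 65fc479, d98b52b, e5a96dd, fce19f2, fea3b89}.
c27b624 is not among them, so fast-forward is not possible.

No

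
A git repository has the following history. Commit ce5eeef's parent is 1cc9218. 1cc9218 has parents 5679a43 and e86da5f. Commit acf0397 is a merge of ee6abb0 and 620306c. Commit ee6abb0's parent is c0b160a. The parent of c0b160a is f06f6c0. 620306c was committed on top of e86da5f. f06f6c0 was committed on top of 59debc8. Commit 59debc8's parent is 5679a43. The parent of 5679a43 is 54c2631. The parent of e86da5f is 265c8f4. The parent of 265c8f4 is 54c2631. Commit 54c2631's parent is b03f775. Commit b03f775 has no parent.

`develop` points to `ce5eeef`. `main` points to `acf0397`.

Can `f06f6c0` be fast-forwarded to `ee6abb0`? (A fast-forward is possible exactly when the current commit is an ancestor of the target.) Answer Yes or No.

A fast-forward from f06f6c0 to ee6abb0 is possible iff f06f6c0 is an ancestor of ee6abb0.
Ancestors of ee6abb0: {54c2631, 5679a43, 59debc8, b03f775, c0b160a, ee6abb0, f06f6c0}.
f06f6c0 is among them, so fast-forward is possible.

Yes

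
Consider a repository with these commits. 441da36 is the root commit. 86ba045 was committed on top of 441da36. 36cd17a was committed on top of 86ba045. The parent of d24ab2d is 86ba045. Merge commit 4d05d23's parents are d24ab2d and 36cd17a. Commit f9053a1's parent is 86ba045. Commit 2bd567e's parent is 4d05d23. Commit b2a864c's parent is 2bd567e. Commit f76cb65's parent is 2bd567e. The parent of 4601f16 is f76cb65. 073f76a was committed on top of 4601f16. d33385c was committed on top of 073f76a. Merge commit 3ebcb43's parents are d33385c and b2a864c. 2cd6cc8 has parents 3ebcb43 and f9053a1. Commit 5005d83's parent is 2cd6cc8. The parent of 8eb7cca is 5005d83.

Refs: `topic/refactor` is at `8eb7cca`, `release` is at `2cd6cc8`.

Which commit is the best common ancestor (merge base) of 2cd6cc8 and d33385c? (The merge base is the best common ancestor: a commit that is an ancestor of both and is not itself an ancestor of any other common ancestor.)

d33385c

Ancestors of 2cd6cc8: {073f76a, 2bd567e, 2cd6cc8, 36cd17a, 3ebcb43, 441da36, 4601f16, 4d05d23, 86ba045, b2a864c, d24ab2d, d33385c, f76cb65, f9053a1}.
Ancestors of d33385c: {073f76a, 2bd567e, 36cd17a, 441da36, 4601f16, 4d05d23, 86ba045, d24ab2d, d33385c, f76cb65}.
Common ancestors: {073f76a, 2bd567e, 36cd17a, 441da36, 4601f16, 4d05d23, 86ba045, d24ab2d, d33385c, f76cb65}.
Among these, d33385c is not an ancestor of any other common ancestor — it is the merge base.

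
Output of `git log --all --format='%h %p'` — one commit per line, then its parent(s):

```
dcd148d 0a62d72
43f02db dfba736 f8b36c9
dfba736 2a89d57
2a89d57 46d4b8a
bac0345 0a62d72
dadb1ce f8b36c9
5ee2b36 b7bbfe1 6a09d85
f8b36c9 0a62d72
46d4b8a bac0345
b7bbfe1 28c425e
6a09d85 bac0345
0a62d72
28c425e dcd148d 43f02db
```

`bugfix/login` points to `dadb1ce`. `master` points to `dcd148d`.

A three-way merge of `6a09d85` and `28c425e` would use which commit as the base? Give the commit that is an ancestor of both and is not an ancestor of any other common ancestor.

Ancestors of 6a09d85: {0a62d72, 6a09d85, bac0345}.
Ancestors of 28c425e: {0a62d72, 28c425e, 2a89d57, 43f02db, 46d4b8a, bac0345, dcd148d, dfba736, f8b36c9}.
Common ancestors: {0a62d72, bac0345}.
Among these, bac0345 is not an ancestor of any other common ancestor — it is the merge base.

bac0345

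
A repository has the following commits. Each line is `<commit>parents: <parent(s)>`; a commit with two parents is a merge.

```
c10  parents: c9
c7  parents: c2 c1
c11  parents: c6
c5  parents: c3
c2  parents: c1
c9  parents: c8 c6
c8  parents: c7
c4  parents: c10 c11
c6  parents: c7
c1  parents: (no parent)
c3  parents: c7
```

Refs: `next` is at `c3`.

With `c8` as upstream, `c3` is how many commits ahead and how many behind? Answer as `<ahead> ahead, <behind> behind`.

Reachable from c3: {c1, c2, c3, c7}.
Reachable from c8: {c1, c2, c7, c8}.
Only in c3's history (ahead): {c3} — 1.
Only in c8's history (behind): {c8} — 1.

1 ahead, 1 behind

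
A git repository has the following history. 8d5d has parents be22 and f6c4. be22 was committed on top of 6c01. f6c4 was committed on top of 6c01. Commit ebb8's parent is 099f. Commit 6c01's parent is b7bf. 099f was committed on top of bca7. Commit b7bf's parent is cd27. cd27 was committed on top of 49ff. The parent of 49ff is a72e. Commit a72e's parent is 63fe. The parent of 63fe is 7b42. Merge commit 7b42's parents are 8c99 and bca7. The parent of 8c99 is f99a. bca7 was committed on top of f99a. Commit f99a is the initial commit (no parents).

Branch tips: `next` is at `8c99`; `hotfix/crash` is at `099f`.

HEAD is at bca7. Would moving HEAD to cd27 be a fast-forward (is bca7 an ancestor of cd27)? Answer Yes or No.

A fast-forward from bca7 to cd27 is possible iff bca7 is an ancestor of cd27.
Ancestors of cd27: {49ff, 63fe, 7b42, 8c99, a72e, bca7, cd27, f99a}.
bca7 is among them, so fast-forward is possible.

Yes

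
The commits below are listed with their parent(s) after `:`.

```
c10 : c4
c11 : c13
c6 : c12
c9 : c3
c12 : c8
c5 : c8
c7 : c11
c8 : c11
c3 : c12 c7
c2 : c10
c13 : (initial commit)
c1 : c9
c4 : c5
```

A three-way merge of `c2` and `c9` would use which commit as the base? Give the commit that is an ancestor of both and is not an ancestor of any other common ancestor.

c8

Ancestors of c2: {c10, c11, c13, c2, c4, c5, c8}.
Ancestors of c9: {c11, c12, c13, c3, c7, c8, c9}.
Common ancestors: {c11, c13, c8}.
Among these, c8 is not an ancestor of any other common ancestor — it is the merge base.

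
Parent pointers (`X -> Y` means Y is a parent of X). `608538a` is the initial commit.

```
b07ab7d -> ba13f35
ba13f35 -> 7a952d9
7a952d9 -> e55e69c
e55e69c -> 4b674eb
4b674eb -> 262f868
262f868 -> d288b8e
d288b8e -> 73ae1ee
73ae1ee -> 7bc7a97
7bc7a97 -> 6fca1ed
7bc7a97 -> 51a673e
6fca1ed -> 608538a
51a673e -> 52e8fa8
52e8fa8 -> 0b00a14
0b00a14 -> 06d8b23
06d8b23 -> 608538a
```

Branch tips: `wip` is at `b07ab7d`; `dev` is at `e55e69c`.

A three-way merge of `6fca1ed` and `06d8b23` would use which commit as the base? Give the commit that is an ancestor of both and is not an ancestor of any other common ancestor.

Ancestors of 6fca1ed: {608538a, 6fca1ed}.
Ancestors of 06d8b23: {06d8b23, 608538a}.
Common ancestors: {608538a}.
The only common ancestor is 608538a, so it is the merge base.

608538a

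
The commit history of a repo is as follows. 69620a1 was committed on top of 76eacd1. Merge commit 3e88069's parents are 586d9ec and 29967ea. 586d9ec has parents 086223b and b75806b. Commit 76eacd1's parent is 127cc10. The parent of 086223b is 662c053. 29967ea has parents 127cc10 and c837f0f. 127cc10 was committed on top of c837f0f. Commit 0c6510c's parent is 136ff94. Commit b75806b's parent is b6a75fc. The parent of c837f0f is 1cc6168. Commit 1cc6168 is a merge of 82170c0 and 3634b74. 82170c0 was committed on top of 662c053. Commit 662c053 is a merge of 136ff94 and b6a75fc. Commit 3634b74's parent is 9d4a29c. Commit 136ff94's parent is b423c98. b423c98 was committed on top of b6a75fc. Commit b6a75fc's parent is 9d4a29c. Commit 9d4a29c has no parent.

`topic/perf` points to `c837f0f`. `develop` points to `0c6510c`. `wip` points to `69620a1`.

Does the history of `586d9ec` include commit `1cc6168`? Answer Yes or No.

Ancestors of 586d9ec: {086223b, 136ff94, 586d9ec, 662c053, 9d4a29c, b423c98, b6a75fc, b75806b}.
1cc6168 is not in that set, so it is not an ancestor of 586d9ec.

No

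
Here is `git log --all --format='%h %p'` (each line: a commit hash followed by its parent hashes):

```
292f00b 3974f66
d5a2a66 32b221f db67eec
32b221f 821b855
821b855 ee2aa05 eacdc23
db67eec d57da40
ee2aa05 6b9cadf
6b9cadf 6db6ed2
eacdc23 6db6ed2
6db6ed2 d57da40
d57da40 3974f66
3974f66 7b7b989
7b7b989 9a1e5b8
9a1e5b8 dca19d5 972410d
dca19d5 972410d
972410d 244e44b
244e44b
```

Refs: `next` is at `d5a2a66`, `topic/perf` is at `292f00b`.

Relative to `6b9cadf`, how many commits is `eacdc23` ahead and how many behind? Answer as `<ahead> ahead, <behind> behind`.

1 ahead, 1 behind

Reachable from eacdc23: {244e44b, 3974f66, 6db6ed2, 7b7b989, 972410d, 9a1e5b8, d57da40, dca19d5, eacdc23}.
Reachable from 6b9cadf: {244e44b, 3974f66, 6b9cadf, 6db6ed2, 7b7b989, 972410d, 9a1e5b8, d57da40, dca19d5}.
Only in eacdc23's history (ahead): {eacdc23} — 1.
Only in 6b9cadf's history (behind): {6b9cadf} — 1.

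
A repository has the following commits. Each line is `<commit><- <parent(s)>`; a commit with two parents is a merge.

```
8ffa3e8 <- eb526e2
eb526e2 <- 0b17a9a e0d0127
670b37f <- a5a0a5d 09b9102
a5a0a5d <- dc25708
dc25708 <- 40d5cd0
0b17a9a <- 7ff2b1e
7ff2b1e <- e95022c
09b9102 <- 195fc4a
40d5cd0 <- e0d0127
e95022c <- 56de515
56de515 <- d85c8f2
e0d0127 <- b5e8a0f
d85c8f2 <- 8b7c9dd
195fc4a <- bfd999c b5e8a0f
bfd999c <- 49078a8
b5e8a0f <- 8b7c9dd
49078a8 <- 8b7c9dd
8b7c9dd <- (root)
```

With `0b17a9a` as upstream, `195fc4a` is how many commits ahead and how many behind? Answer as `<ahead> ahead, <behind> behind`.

Reachable from 195fc4a: {195fc4a, 49078a8, 8b7c9dd, b5e8a0f, bfd999c}.
Reachable from 0b17a9a: {0b17a9a, 56de515, 7ff2b1e, 8b7c9dd, d85c8f2, e95022c}.
Only in 195fc4a's history (ahead): {195fc4a, 49078a8, b5e8a0f, bfd999c} — 4.
Only in 0b17a9a's history (behind): {0b17a9a, 56de515, 7ff2b1e, d85c8f2, e95022c} — 5.

4 ahead, 5 behind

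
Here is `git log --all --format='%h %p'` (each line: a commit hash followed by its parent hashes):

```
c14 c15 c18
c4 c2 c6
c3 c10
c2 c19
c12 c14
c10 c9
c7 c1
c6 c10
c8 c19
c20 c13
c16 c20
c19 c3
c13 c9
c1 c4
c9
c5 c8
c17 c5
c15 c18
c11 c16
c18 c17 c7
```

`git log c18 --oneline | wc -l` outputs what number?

13

Walking parent pointers from c18: reachable set = {c1, c10, c17, c18, c19, c2, c3, c4, c5, c6, c7, c8, c9}.
That is 13 commits.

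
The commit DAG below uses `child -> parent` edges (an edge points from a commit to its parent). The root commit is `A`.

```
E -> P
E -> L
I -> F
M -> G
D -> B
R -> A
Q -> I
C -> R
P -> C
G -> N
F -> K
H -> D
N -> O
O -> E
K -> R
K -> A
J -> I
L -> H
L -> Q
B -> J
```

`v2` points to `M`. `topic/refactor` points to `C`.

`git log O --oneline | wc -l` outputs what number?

15

Walking parent pointers from O: reachable set = {A, B, C, D, E, F, H, I, J, K, L, O, P, Q, R}.
That is 15 commits.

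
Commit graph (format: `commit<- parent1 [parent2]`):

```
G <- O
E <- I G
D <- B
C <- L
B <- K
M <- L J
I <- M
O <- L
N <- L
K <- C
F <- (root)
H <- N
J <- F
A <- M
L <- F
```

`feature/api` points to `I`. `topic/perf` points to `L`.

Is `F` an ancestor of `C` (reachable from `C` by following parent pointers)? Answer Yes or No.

Yes

Ancestors of C (commits reachable by following parents): {C, F, L}.
F is in that set, so it is an ancestor of C.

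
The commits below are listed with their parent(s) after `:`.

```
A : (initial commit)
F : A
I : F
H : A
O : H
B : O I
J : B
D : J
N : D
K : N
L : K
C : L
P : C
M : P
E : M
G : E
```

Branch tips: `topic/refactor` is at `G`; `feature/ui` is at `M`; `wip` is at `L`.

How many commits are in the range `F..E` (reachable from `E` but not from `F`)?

Reachable from E: {A, B, C, D, E, F, H, I, J, K, L, M, N, O, P}.
Reachable from F: {A, F}.
In E's history but not F's: {B, C, D, E, H, I, J, K, L, M, N, O, P} — 13 commits.

13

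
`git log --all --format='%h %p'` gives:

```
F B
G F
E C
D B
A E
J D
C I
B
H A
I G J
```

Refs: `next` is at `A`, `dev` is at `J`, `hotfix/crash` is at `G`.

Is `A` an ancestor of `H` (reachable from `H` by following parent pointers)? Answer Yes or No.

Ancestors of H (commits reachable by following parents): {A, B, C, D, E, F, G, H, I, J}.
A is in that set, so it is an ancestor of H.

Yes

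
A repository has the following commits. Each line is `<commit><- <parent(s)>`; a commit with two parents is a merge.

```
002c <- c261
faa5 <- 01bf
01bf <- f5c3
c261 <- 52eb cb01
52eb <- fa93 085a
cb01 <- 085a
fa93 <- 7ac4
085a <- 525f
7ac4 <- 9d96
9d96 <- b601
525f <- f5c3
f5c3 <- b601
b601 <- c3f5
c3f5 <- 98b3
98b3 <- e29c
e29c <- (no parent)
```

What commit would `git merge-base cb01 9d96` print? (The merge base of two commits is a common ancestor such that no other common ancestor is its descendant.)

b601

Ancestors of cb01: {085a, 525f, 98b3, b601, c3f5, cb01, e29c, f5c3}.
Ancestors of 9d96: {98b3, 9d96, b601, c3f5, e29c}.
Common ancestors: {98b3, b601, c3f5, e29c}.
Among these, b601 is not an ancestor of any other common ancestor — it is the merge base.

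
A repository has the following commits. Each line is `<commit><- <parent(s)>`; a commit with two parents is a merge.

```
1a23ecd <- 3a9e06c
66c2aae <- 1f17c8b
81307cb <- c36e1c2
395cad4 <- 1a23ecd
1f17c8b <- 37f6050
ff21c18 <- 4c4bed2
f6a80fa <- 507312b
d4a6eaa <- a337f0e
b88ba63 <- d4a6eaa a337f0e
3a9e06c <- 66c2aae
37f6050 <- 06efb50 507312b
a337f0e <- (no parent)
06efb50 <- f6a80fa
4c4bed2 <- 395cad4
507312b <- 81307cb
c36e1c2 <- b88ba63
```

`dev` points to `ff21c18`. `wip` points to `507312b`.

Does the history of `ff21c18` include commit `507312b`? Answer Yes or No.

Ancestors of ff21c18 (commits reachable by following parents): {06efb50, 1a23ecd, 1f17c8b, 37f6050, 395cad4, 3a9e06c, 4c4bed2, 507312b, 66c2aae, 81307cb, a337f0e, b88ba63, c36e1c2, d4a6eaa, f6a80fa, ff21c18}.
507312b is in that set, so it is an ancestor of ff21c18.

Yes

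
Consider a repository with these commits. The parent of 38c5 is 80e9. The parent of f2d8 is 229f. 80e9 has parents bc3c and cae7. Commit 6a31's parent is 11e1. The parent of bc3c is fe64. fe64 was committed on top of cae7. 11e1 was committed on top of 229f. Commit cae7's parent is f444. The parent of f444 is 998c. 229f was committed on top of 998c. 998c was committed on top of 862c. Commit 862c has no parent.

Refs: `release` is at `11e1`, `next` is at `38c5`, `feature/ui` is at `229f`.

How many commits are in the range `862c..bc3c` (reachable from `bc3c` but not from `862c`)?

5

Reachable from bc3c: {862c, 998c, bc3c, cae7, f444, fe64}.
Reachable from 862c: {862c}.
In bc3c's history but not 862c's: {998c, bc3c, cae7, f444, fe64} — 5 commits.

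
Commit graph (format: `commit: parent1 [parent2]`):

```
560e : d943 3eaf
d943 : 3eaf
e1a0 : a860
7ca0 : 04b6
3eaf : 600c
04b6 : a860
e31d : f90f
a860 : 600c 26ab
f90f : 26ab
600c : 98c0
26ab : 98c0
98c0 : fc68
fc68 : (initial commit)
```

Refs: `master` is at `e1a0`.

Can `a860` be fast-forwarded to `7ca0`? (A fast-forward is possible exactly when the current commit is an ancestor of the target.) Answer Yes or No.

Yes

A fast-forward from a860 to 7ca0 is possible iff a860 is an ancestor of 7ca0.
Ancestors of 7ca0: {04b6, 26ab, 600c, 7ca0, 98c0, a860, fc68}.
a860 is among them, so fast-forward is possible.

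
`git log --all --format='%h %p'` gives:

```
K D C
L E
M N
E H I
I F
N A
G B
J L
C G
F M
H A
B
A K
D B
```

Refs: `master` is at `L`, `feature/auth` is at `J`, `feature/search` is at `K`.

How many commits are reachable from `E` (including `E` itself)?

12

Walking parent pointers from E: reachable set = {A, B, C, D, E, F, G, H, I, K, M, N}.
That is 12 commits.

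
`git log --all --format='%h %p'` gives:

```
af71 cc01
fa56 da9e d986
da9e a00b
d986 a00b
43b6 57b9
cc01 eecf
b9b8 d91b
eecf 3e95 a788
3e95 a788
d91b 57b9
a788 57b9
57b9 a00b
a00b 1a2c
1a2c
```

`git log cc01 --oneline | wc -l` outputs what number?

7

Walking parent pointers from cc01: reachable set = {1a2c, 3e95, 57b9, a00b, a788, cc01, eecf}.
That is 7 commits.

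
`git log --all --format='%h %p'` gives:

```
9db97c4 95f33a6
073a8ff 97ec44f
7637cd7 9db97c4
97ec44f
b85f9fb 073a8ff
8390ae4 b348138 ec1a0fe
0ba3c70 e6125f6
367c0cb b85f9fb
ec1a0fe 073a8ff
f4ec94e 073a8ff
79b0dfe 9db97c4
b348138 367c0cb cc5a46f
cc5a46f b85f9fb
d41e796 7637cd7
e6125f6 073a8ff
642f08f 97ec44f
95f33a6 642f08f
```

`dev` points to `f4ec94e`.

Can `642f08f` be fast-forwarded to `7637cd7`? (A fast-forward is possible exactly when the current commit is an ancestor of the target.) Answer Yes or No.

Yes

A fast-forward from 642f08f to 7637cd7 is possible iff 642f08f is an ancestor of 7637cd7.
Ancestors of 7637cd7: {642f08f, 7637cd7, 95f33a6, 97ec44f, 9db97c4}.
642f08f is among them, so fast-forward is possible.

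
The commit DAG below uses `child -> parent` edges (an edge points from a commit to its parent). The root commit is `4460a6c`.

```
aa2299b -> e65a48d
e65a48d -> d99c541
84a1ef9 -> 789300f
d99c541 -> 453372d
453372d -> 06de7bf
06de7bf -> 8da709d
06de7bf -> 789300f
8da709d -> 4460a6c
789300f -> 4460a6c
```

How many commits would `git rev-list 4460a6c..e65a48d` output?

Reachable from e65a48d: {06de7bf, 4460a6c, 453372d, 789300f, 8da709d, d99c541, e65a48d}.
Reachable from 4460a6c: {4460a6c}.
In e65a48d's history but not 4460a6c's: {06de7bf, 453372d, 789300f, 8da709d, d99c541, e65a48d} — 6 commits.

6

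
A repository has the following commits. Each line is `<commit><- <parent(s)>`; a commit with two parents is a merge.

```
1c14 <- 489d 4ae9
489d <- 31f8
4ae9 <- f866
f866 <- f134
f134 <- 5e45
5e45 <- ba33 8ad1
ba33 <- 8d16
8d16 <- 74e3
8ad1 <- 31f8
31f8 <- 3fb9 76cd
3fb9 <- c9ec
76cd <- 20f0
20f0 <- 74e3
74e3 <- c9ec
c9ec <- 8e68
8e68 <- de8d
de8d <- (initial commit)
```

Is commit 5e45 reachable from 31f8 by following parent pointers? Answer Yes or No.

No

Ancestors of 31f8: {20f0, 31f8, 3fb9, 74e3, 76cd, 8e68, c9ec, de8d}.
5e45 is not in that set, so it is not an ancestor of 31f8.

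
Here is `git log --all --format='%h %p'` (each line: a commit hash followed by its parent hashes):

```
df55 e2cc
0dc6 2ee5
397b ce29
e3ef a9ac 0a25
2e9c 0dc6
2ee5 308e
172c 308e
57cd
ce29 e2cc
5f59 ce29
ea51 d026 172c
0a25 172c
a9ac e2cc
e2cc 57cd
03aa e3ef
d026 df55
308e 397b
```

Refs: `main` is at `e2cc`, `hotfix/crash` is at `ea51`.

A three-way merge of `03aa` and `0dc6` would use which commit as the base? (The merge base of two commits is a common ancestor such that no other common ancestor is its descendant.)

308e

Ancestors of 03aa: {03aa, 0a25, 172c, 308e, 397b, 57cd, a9ac, ce29, e2cc, e3ef}.
Ancestors of 0dc6: {0dc6, 2ee5, 308e, 397b, 57cd, ce29, e2cc}.
Common ancestors: {308e, 397b, 57cd, ce29, e2cc}.
Among these, 308e is not an ancestor of any other common ancestor — it is the merge base.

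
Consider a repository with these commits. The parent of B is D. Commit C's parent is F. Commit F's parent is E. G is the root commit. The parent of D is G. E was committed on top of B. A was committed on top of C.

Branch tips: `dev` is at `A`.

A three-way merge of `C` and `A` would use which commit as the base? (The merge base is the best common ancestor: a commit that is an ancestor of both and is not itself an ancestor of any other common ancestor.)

C

Ancestors of C: {B, C, D, E, F, G}.
Ancestors of A: {A, B, C, D, E, F, G}.
Common ancestors: {B, C, D, E, F, G}.
Among these, C is not an ancestor of any other common ancestor — it is the merge base.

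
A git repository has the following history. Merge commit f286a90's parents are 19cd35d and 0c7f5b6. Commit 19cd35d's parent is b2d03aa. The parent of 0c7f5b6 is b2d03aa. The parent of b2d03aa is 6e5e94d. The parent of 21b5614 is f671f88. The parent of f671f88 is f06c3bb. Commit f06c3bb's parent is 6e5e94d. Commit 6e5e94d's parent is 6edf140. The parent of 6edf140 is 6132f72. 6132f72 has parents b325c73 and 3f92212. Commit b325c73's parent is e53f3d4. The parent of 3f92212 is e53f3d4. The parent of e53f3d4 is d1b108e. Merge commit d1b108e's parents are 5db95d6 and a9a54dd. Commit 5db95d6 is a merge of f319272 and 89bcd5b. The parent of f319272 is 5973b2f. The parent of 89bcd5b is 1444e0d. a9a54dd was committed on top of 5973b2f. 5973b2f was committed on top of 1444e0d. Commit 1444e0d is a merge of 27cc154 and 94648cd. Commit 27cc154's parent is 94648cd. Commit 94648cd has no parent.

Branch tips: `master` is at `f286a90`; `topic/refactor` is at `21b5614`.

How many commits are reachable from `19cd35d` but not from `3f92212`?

6

Reachable from 19cd35d: {1444e0d, 19cd35d, 27cc154, 3f92212, 5973b2f, 5db95d6, 6132f72, 6e5e94d, 6edf140, 89bcd5b, 94648cd, a9a54dd, b2d03aa, b325c73, d1b108e, e53f3d4, f319272}.
Reachable from 3f92212: {1444e0d, 27cc154, 3f92212, 5973b2f, 5db95d6, 89bcd5b, 94648cd, a9a54dd, d1b108e, e53f3d4, f319272}.
In 19cd35d's history but not 3f92212's: {19cd35d, 6132f72, 6e5e94d, 6edf140, b2d03aa, b325c73} — 6 commits.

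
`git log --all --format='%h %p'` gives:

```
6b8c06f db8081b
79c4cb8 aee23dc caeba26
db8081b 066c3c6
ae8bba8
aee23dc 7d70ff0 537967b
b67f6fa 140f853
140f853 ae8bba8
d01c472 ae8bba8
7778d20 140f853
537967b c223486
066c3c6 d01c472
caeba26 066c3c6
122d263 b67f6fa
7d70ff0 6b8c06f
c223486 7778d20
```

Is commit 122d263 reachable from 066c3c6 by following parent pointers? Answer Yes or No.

No

Ancestors of 066c3c6: {066c3c6, ae8bba8, d01c472}.
122d263 is not in that set, so it is not an ancestor of 066c3c6.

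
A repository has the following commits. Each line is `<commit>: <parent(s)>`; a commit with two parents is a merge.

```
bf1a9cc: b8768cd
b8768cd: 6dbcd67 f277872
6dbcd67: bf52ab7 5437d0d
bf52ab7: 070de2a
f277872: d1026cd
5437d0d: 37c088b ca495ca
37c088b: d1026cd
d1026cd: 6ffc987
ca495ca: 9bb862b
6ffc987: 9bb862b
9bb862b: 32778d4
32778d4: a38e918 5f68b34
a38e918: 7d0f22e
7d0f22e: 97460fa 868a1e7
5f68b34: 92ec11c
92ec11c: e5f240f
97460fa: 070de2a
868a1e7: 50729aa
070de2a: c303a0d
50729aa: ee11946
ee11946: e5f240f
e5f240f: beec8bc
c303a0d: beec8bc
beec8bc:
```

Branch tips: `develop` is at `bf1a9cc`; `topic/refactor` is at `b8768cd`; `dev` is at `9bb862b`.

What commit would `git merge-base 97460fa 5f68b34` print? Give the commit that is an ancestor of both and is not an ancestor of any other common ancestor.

Ancestors of 97460fa: {070de2a, 97460fa, beec8bc, c303a0d}.
Ancestors of 5f68b34: {5f68b34, 92ec11c, beec8bc, e5f240f}.
Common ancestors: {beec8bc}.
The only common ancestor is beec8bc, so it is the merge base.

beec8bc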